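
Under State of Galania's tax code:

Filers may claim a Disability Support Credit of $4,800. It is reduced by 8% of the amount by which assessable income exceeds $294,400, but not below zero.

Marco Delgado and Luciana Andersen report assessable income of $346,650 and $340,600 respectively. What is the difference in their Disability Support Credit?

Marco ($346,650): Disability Support Credit: 8% of the $52,250 excess over $294,400 is $4,180; credit = $4,800 − $4,180 = $620.
Luciana ($340,600): Disability Support Credit: 8% of the $46,200 excess over $294,400 is $3,696; credit = $4,800 − $3,696 = $1,104.
Difference: |$620 − $1,104| = $484.

$484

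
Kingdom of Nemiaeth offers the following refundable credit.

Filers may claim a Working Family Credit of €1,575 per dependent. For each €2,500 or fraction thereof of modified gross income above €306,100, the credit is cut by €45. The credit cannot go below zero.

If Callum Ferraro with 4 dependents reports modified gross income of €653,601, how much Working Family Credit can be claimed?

Working Family Credit: base = 4 × €1,575 = €6,300. income exceeds €306,100 by €347,501 → 140 increments × €45 = €6,300 ≥ base, so the credit is €0.

€0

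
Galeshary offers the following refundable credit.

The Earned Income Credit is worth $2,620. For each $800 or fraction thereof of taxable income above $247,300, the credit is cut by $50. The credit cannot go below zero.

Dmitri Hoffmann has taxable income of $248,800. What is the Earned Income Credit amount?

$2,520

Earned Income Credit: income exceeds $247,300 by $1,500, which is 2 full-or-partial $800 increments; reduction = 2 × $50 = $100, leaving $2,520.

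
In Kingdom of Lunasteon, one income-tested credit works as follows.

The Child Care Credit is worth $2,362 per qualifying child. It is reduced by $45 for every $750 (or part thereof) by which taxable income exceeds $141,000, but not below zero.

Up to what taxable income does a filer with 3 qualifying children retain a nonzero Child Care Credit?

$258,750

Full credit = 3 × $2,362 = $7,086.
After 157 increments the reduction is 157 × $45 = $7,065, leaving $21; one more increment wipes it out. Increment 157 ends at excess 157 × $750 = $117,750, so the highest qualifying income is $141,000 + $117,750 = $258,750.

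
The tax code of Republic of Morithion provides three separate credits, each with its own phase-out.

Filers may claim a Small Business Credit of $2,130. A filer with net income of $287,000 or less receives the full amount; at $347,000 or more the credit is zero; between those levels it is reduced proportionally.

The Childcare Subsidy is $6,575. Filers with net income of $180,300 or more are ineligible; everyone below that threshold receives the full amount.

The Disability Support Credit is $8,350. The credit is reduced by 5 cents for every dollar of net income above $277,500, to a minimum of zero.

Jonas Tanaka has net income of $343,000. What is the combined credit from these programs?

Small Business Credit: $343,000 is $56,000 into a $60,000 phase-out range, leaving 4,000/60,000 of the credit: $2,130 × 4,000/60,000 = $142.
Childcare Subsidy: $343,000 meets or exceeds the $180,300 cutoff, so the credit is $0.
Disability Support Credit: 5% of the $65,500 excess over $277,500 is $3,275; credit = $8,350 − $3,275 = $5,075.
Total: $142 + $0 + $5,075 = $5,217.

$5,217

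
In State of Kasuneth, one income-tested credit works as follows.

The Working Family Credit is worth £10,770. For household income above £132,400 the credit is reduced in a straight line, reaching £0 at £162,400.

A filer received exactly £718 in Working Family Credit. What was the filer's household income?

£160,400

£718 is 718/10,770 of the full £10,770, so 10,052/10,770 of the £30,000 range has been used: income = £132,400 + £30,000 × 10,052/10,770 = £160,400.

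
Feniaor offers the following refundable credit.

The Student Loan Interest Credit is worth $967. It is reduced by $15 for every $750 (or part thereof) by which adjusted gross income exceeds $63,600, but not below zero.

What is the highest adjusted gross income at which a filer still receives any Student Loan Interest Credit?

After 64 increments the reduction is 64 × $15 = $960, leaving $7; one more increment wipes it out. Increment 64 ends at excess 64 × $750 = $48,000, so the highest qualifying income is $63,600 + $48,000 = $111,600.

$111,600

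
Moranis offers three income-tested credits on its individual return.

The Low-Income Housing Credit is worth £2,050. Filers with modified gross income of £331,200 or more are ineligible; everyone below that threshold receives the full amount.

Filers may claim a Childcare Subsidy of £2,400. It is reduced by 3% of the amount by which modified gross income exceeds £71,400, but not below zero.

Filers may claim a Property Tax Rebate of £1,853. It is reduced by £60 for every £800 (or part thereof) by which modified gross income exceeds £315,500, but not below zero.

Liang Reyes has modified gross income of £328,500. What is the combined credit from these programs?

£2,883

Low-Income Housing Credit: £328,500 is below the £331,200 cutoff, so the full £2,050 applies.
Childcare Subsidy: 3% of the £257,100 excess over £71,400 is £7,713 ≥ base, so the credit is £0.
Property Tax Rebate: income exceeds £315,500 by £13,000, which is 17 full-or-partial £800 increments; reduction = 17 × £60 = £1,020, leaving £833.
Total: £2,050 + £0 + £833 = £2,883.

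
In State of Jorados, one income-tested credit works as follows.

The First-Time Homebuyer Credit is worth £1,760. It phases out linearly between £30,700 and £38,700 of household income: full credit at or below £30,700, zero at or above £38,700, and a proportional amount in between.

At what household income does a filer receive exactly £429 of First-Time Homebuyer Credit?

£36,750

£429 is 429/1,760 of the full £1,760, so 1,331/1,760 of the £8,000 range has been used: income = £30,700 + £8,000 × 1,331/1,760 = £36,750.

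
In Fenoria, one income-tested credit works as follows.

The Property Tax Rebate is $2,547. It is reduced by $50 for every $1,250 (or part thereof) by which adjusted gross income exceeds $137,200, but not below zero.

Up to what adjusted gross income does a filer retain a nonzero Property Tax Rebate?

After 50 increments the reduction is 50 × $50 = $2,500, leaving $47; one more increment wipes it out. Increment 50 ends at excess 50 × $1,250 = $62,500, so the highest qualifying income is $137,200 + $62,500 = $199,700.

$199,700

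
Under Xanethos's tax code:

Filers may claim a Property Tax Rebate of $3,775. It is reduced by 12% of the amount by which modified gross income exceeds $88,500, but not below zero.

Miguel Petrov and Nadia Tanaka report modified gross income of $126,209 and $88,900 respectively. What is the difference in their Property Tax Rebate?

$3,727

Miguel ($126,209): Property Tax Rebate: 12% of the $37,709 excess over $88,500 is $4,525.08 ≥ base, so the credit is $0.
Nadia ($88,900): Property Tax Rebate: 12% of the $400 excess over $88,500 is $48; credit = $3,775 − $48 = $3,727.
Difference: |$0 − $3,727| = $3,727.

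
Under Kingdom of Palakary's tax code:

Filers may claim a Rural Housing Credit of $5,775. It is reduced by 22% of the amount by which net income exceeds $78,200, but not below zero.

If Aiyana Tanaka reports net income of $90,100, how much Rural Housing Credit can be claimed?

Rural Housing Credit: 22% of the $11,900 excess over $78,200 is $2,618; credit = $5,775 − $2,618 = $3,157.

$3,157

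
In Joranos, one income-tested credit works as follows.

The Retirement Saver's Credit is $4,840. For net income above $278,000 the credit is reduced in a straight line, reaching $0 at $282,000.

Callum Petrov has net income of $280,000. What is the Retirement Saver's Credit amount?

Retirement Saver's Credit: $280,000 is $2,000 into a $4,000 phase-out range, leaving 2,000/4,000 of the credit: $4,840 × 2,000/4,000 = $2,420.

$2,420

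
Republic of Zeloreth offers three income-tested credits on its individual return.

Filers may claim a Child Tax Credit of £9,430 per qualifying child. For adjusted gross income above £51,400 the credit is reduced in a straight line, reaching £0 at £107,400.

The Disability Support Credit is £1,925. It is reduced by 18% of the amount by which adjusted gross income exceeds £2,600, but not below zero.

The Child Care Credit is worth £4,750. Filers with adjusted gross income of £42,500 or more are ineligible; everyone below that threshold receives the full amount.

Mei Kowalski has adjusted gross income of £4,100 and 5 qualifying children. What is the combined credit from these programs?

Child Tax Credit: base = 5 × £9,430 = £47,150. £4,100 is at or below the £51,400 threshold, so the full £47,150 applies.
Disability Support Credit: 18% of the £1,500 excess over £2,600 is £270; credit = £1,925 − £270 = £1,655.
Child Care Credit: £4,100 is below the £42,500 cutoff, so the full £4,750 applies.
Total: £47,150 + £1,655 + £4,750 = £53,555.

£53,555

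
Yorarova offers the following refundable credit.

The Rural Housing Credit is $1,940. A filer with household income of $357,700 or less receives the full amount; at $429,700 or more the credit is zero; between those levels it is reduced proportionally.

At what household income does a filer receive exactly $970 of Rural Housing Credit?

$970 is 970/1,940 of the full $1,940, so 970/1,940 of the $72,000 range has been used: income = $357,700 + $72,000 × 970/1,940 = $393,700.

$393,700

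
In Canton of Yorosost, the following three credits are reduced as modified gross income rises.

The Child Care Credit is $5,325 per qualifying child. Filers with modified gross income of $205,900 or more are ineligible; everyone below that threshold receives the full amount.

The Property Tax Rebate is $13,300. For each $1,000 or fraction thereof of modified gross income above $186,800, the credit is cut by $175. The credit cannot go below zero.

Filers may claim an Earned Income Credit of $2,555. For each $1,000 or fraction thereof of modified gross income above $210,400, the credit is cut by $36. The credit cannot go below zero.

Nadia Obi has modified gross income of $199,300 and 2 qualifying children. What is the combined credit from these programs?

$24,230

Child Care Credit: base = 2 × $5,325 = $10,650. $199,300 is below the $205,900 cutoff, so the full $10,650 applies.
Property Tax Rebate: income exceeds $186,800 by $12,500, which is 13 full-or-partial $1,000 increments; reduction = 13 × $175 = $2,275, leaving $11,025.
Earned Income Credit: $199,300 is at or below the $210,400 threshold, so the full $2,555 applies.
Total: $10,650 + $11,025 + $2,555 = $24,230.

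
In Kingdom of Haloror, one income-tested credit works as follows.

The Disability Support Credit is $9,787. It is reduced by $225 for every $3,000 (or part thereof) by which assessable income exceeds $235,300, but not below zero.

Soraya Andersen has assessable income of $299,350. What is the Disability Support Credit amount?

Disability Support Credit: income exceeds $235,300 by $64,050, which is 22 full-or-partial $3,000 increments; reduction = 22 × $225 = $4,950, leaving $4,837.

$4,837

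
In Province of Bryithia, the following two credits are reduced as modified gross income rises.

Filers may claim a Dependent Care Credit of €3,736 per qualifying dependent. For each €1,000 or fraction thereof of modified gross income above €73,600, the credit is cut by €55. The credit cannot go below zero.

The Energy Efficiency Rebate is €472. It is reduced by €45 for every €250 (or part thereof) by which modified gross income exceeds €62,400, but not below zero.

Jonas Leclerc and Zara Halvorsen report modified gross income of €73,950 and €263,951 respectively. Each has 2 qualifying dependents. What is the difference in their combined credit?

€7,417

Jonas (€73,950): Dependent Care Credit: base = 2 × €3,736 = €7,472. income exceeds €73,600 by €350, which is 1 full-or-partial €1,000 increment; reduction = 1 × €55 = €55, leaving €7,417. Energy Efficiency Rebate: income exceeds €62,400 by €11,550 → 47 increments × €45 = €2,115 ≥ base, so the credit is €0. total €7,417 + €0 = €7,417
Zara (€263,951): Dependent Care Credit: base = 2 × €3,736 = €7,472. income exceeds €73,600 by €190,351 → 191 increments × €55 = €10,505 ≥ base, so the credit is €0. Energy Efficiency Rebate: income exceeds €62,400 by €201,551 → 807 increments × €45 = €36,315 ≥ base, so the credit is €0. total €0 + €0 = €0
Difference: |€7,417 − €0| = €7,417.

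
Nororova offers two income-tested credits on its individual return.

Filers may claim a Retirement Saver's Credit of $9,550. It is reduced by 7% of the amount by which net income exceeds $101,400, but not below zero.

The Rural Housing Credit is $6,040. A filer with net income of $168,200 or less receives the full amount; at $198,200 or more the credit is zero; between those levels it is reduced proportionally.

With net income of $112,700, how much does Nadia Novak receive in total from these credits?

Retirement Saver's Credit: 7% of the $11,300 excess over $101,400 is $791; credit = $9,550 − $791 = $8,759.
Rural Housing Credit: $112,700 is at or below the $168,200 threshold, so the full $6,040 applies.
Total: $8,759 + $6,040 = $14,799.

$14,799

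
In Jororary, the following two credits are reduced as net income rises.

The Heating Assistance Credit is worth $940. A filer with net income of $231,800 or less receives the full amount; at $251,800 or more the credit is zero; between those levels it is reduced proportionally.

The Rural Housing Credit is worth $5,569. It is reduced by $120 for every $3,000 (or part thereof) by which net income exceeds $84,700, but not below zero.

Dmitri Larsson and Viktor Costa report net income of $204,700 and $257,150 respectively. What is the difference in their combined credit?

$1,709

Dmitri ($204,700): Heating Assistance Credit: $204,700 is at or below the $231,800 threshold, so the full $940 applies. Rural Housing Credit: income exceeds $84,700 by $120,000, which is 40 full-or-partial $3,000 increments; reduction = 40 × $120 = $4,800, leaving $769. total $940 + $769 = $1,709
Viktor ($257,150): Heating Assistance Credit: $257,150 is at or above $251,800, so the credit is $0. Rural Housing Credit: income exceeds $84,700 by $172,450 → 58 increments × $120 = $6,960 ≥ base, so the credit is $0. total $0 + $0 = $0
Difference: |$1,709 − $0| = $1,709.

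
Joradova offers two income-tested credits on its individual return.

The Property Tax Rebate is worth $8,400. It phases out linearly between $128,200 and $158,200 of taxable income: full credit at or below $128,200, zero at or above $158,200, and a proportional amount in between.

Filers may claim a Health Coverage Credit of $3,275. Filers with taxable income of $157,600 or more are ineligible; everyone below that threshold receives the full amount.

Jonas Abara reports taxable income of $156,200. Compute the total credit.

Property Tax Rebate: $156,200 is $28,000 into a $30,000 phase-out range, leaving 2,000/30,000 of the credit: $8,400 × 2,000/30,000 = $560.
Health Coverage Credit: $156,200 is below the $157,600 cutoff, so the full $3,275 applies.
Total: $560 + $3,275 = $3,835.

$3,835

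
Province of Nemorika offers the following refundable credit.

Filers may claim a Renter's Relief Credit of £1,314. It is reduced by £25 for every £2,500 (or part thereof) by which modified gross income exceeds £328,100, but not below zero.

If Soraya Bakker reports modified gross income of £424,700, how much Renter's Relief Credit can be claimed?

Renter's Relief Credit: income exceeds £328,100 by £96,600, which is 39 full-or-partial £2,500 increments; reduction = 39 × £25 = £975, leaving £339.

£339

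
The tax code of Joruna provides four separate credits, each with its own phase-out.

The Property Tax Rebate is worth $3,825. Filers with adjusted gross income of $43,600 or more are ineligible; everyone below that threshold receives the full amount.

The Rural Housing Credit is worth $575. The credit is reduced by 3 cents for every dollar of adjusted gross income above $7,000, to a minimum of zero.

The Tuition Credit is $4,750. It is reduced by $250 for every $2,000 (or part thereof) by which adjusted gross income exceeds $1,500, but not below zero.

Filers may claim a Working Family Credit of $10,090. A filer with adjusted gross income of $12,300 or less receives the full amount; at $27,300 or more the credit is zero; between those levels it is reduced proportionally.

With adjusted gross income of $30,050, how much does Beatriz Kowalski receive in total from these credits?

$4,825

Property Tax Rebate: $30,050 is below the $43,600 cutoff, so the full $3,825 applies.
Rural Housing Credit: 3% of the $23,050 excess over $7,000 is $691.50 ≥ base, so the credit is $0.
Tuition Credit: income exceeds $1,500 by $28,550, which is 15 full-or-partial $2,000 increments; reduction = 15 × $250 = $3,750, leaving $1,000.
Working Family Credit: $30,050 is at or above $27,300, so the credit is $0.
Total: $3,825 + $0 + $1,000 + $0 = $4,825.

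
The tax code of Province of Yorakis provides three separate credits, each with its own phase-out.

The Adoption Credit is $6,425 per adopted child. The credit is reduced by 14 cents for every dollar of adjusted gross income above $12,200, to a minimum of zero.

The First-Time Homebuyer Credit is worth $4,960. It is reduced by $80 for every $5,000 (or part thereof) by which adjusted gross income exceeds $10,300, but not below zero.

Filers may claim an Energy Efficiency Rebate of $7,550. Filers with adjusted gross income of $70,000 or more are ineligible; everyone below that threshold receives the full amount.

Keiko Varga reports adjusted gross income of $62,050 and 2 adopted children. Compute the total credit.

$17,501

Adoption Credit: base = 2 × $6,425 = $12,850. 14% of the $49,850 excess over $12,200 is $6,979; credit = $12,850 − $6,979 = $5,871.
First-Time Homebuyer Credit: income exceeds $10,300 by $51,750, which is 11 full-or-partial $5,000 increments; reduction = 11 × $80 = $880, leaving $4,080.
Energy Efficiency Rebate: $62,050 is below the $70,000 cutoff, so the full $7,550 applies.
Total: $5,871 + $4,080 + $7,550 = $17,501.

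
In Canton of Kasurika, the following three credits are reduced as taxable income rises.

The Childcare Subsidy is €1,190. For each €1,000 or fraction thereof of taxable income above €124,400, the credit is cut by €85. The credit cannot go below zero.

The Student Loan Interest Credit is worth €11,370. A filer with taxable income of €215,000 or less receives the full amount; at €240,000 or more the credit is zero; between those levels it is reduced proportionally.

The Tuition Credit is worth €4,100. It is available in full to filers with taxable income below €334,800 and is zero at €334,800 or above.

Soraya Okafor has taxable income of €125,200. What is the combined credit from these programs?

Childcare Subsidy: income exceeds €124,400 by €800, which is 1 full-or-partial €1,000 increment; reduction = 1 × €85 = €85, leaving €1,105.
Student Loan Interest Credit: €125,200 is at or below the €215,000 threshold, so the full €11,370 applies.
Tuition Credit: €125,200 is below the €334,800 cutoff, so the full €4,100 applies.
Total: €1,105 + €11,370 + €4,100 = €16,575.

€16,575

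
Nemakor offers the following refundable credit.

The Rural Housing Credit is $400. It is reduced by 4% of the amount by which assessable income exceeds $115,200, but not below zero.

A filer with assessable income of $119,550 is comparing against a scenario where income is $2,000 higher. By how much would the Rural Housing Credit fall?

$80

At $119,550 — 4% of the $4,350 excess over $115,200 is $174; credit = $400 − $174 = $226.
At $121,550 — 4% of the $6,350 excess over $115,200 is $254; credit = $400 − $254 = $146.
Lost: $226 − $146 = $80.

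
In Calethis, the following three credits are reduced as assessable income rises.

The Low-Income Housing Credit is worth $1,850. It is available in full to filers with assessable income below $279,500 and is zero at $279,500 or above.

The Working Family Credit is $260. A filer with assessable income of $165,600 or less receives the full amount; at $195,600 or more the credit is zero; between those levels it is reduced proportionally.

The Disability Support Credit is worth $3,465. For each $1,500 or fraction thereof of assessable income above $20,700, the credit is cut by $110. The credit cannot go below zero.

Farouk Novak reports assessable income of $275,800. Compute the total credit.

$1,850

Low-Income Housing Credit: $275,800 is below the $279,500 cutoff, so the full $1,850 applies.
Working Family Credit: $275,800 is at or above $195,600, so the credit is $0.
Disability Support Credit: income exceeds $20,700 by $255,100 → 171 increments × $110 = $18,810 ≥ base, so the credit is $0.
Total: $1,850 + $0 + $0 = $1,850.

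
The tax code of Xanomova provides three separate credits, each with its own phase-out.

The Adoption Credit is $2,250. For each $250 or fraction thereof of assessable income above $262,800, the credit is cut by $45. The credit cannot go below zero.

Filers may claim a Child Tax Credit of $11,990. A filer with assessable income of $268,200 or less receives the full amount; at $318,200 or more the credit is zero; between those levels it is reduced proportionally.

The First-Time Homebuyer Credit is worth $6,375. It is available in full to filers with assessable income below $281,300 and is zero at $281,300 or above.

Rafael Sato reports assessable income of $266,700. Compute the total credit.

$19,895

Adoption Credit: income exceeds $262,800 by $3,900, which is 16 full-or-partial $250 increments; reduction = 16 × $45 = $720, leaving $1,530.
Child Tax Credit: $266,700 is at or below the $268,200 threshold, so the full $11,990 applies.
First-Time Homebuyer Credit: $266,700 is below the $281,300 cutoff, so the full $6,375 applies.
Total: $1,530 + $11,990 + $6,375 = $19,895.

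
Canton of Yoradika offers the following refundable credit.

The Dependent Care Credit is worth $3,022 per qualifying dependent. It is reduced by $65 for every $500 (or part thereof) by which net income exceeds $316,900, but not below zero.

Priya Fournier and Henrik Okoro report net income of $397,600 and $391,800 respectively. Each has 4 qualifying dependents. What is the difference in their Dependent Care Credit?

Priya ($397,600): Dependent Care Credit: base = 4 × $3,022 = $12,088. income exceeds $316,900 by $80,700, which is 162 full-or-partial $500 increments; reduction = 162 × $65 = $10,530, leaving $1,558.
Henrik ($391,800): Dependent Care Credit: base = 4 × $3,022 = $12,088. income exceeds $316,900 by $74,900, which is 150 full-or-partial $500 increments; reduction = 150 × $65 = $9,750, leaving $2,338.
Difference: |$1,558 − $2,338| = $780.

$780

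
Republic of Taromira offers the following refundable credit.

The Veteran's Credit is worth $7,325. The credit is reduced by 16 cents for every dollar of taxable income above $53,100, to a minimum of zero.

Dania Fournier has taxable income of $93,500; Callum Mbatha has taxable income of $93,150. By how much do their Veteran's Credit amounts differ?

Dania ($93,500): Veteran's Credit: 16% of the $40,400 excess over $53,100 is $6,464; credit = $7,325 − $6,464 = $861.
Callum ($93,150): Veteran's Credit: 16% of the $40,050 excess over $53,100 is $6,408; credit = $7,325 − $6,408 = $917.
Difference: |$861 − $917| = $56.

$56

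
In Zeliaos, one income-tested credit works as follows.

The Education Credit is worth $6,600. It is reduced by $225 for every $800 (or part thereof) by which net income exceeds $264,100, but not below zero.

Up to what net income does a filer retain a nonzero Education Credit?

After 29 increments the reduction is 29 × $225 = $6,525, leaving $75; one more increment wipes it out. Increment 29 ends at excess 29 × $800 = $23,200, so the highest qualifying income is $264,100 + $23,200 = $287,300.

$287,300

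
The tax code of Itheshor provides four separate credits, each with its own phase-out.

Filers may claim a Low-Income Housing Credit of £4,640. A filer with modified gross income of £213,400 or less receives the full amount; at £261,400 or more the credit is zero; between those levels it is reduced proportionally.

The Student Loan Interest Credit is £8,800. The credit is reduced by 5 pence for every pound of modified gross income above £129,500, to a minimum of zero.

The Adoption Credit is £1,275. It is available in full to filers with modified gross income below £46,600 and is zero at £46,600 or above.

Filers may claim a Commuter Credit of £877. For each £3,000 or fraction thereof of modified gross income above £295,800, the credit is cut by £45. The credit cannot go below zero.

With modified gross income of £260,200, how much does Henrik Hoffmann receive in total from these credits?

£3,258

Low-Income Housing Credit: £260,200 is £46,800 into a £48,000 phase-out range, leaving 1,200/48,000 of the credit: £4,640 × 1,200/48,000 = £116.
Student Loan Interest Credit: 5% of the £130,700 excess over £129,500 is £6,535; credit = £8,800 − £6,535 = £2,265.
Adoption Credit: £260,200 meets or exceeds the £46,600 cutoff, so the credit is £0.
Commuter Credit: £260,200 is at or below the £295,800 threshold, so the full £877 applies.
Total: £116 + £2,265 + £0 + £877 = £3,258.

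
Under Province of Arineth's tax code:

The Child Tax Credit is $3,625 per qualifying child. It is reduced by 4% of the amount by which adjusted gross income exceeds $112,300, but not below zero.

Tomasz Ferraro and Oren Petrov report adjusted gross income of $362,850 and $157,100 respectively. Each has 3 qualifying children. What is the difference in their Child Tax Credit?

$8,230

Tomasz ($362,850): Child Tax Credit: base = 3 × $3,625 = $10,875. 4% of the $250,550 excess over $112,300 is $10,022; credit = $10,875 − $10,022 = $853.
Oren ($157,100): Child Tax Credit: base = 3 × $3,625 = $10,875. 4% of the $44,800 excess over $112,300 is $1,792; credit = $10,875 − $1,792 = $9,083.
Difference: |$853 − $9,083| = $8,230.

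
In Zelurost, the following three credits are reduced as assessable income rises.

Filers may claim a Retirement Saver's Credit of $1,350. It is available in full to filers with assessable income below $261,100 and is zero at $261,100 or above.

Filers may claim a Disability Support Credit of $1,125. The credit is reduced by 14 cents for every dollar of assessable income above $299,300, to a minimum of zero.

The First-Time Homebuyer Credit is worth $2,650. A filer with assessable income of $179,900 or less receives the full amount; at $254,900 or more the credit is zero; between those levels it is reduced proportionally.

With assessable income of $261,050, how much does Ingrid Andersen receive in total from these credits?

Retirement Saver's Credit: $261,050 is below the $261,100 cutoff, so the full $1,350 applies.
Disability Support Credit: $261,050 is at or below the $299,300 threshold, so the full $1,125 applies.
First-Time Homebuyer Credit: $261,050 is at or above $254,900, so the credit is $0.
Total: $1,350 + $1,125 + $0 = $2,475.

$2,475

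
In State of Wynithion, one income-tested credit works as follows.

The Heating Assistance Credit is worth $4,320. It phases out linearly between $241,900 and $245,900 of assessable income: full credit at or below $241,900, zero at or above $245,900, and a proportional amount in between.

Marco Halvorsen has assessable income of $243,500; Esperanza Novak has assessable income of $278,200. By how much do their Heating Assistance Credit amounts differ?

Marco ($243,500): Heating Assistance Credit: $243,500 is $1,600 into a $4,000 phase-out range, leaving 2,400/4,000 of the credit: $4,320 × 2,400/4,000 = $2,592.
Esperanza ($278,200): Heating Assistance Credit: $278,200 is at or above $245,900, so the credit is $0.
Difference: |$2,592 − $0| = $2,592.

$2,592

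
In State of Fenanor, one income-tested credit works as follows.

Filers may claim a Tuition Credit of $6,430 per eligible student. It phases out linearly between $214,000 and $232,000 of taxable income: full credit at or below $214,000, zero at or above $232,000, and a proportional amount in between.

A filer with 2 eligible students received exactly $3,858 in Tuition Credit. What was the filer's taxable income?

$226,600

Full credit = 2 × $6,430 = $12,860.
$3,858 is 3,858/12,860 of the full $12,860, so 9,002/12,860 of the $18,000 range has been used: income = $214,000 + $18,000 × 9,002/12,860 = $226,600.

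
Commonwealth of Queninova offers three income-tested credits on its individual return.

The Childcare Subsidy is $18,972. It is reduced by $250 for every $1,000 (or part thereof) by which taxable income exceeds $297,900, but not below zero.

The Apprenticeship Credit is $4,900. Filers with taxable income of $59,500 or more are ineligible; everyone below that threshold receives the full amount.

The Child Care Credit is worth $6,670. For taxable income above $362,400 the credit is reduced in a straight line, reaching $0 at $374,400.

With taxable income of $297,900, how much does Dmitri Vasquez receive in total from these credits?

Childcare Subsidy: $297,900 is at or below the $297,900 threshold, so the full $18,972 applies.
Apprenticeship Credit: $297,900 meets or exceeds the $59,500 cutoff, so the credit is $0.
Child Care Credit: $297,900 is at or below the $362,400 threshold, so the full $6,670 applies.
Total: $18,972 + $0 + $6,670 = $25,642.

$25,642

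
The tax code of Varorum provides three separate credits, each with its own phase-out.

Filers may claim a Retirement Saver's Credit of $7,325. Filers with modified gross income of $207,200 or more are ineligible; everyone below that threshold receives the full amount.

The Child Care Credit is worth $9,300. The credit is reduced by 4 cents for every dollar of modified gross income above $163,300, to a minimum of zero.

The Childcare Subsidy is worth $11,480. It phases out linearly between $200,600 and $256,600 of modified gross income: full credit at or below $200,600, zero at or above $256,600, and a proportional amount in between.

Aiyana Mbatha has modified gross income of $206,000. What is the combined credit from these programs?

Retirement Saver's Credit: $206,000 is below the $207,200 cutoff, so the full $7,325 applies.
Child Care Credit: 4% of the $42,700 excess over $163,300 is $1,708; credit = $9,300 − $1,708 = $7,592.
Childcare Subsidy: $206,000 is $5,400 into a $56,000 phase-out range, leaving 50,600/56,000 of the credit: $11,480 × 50,600/56,000 = $10,373.
Total: $7,325 + $7,592 + $10,373 = $25,290.

$25,290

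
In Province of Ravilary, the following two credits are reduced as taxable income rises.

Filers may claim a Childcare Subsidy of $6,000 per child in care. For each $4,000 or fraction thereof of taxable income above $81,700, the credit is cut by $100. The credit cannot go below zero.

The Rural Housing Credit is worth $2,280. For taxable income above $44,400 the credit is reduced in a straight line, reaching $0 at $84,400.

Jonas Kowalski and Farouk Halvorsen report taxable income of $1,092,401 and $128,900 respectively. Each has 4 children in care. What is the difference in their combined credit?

Jonas ($1,092,401): Childcare Subsidy: base = 4 × $6,000 = $24,000. income exceeds $81,700 by $1,010,701 → 253 increments × $100 = $25,300 ≥ base, so the credit is $0. Rural Housing Credit: $1,092,401 is at or above $84,400, so the credit is $0. total $0 + $0 = $0
Farouk ($128,900): Childcare Subsidy: base = 4 × $6,000 = $24,000. income exceeds $81,700 by $47,200, which is 12 full-or-partial $4,000 increments; reduction = 12 × $100 = $1,200, leaving $22,800. Rural Housing Credit: $128,900 is at or above $84,400, so the credit is $0. total $22,800 + $0 = $22,800
Difference: |$0 − $22,800| = $22,800.

$22,800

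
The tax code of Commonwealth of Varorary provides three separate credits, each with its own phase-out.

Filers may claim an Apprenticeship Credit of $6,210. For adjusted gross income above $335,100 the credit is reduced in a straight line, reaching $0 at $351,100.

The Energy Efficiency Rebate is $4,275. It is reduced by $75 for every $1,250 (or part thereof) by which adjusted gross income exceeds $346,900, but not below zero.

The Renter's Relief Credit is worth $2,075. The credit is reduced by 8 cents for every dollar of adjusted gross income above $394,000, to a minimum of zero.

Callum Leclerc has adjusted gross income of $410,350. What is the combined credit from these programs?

Apprenticeship Credit: $410,350 is at or above $351,100, so the credit is $0.
Energy Efficiency Rebate: income exceeds $346,900 by $63,450, which is 51 full-or-partial $1,250 increments; reduction = 51 × $75 = $3,825, leaving $450.
Renter's Relief Credit: 8% of the $16,350 excess over $394,000 is $1,308; credit = $2,075 − $1,308 = $767.
Total: $0 + $450 + $767 = $1,217.

$1,217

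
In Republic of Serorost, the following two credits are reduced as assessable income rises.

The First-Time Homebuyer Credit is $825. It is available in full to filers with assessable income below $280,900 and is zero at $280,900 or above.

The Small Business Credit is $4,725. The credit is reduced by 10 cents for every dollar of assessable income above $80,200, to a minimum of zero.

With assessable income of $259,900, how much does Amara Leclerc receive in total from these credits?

First-Time Homebuyer Credit: $259,900 is below the $280,900 cutoff, so the full $825 applies.
Small Business Credit: 10% of the $179,700 excess over $80,200 is $17,970 ≥ base, so the credit is $0.
Total: $825 + $0 = $825.

$825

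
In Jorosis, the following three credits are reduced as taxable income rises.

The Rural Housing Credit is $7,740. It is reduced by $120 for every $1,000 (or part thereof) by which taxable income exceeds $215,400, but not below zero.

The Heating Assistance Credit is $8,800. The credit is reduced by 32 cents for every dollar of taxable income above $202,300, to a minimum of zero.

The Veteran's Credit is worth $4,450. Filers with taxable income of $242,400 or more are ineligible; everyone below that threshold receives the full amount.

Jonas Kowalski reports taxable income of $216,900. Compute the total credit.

Rural Housing Credit: income exceeds $215,400 by $1,500, which is 2 full-or-partial $1,000 increments; reduction = 2 × $120 = $240, leaving $7,500.
Heating Assistance Credit: 32% of the $14,600 excess over $202,300 is $4,672; credit = $8,800 − $4,672 = $4,128.
Veteran's Credit: $216,900 is below the $242,400 cutoff, so the full $4,450 applies.
Total: $7,500 + $4,128 + $4,450 = $16,078.

$16,078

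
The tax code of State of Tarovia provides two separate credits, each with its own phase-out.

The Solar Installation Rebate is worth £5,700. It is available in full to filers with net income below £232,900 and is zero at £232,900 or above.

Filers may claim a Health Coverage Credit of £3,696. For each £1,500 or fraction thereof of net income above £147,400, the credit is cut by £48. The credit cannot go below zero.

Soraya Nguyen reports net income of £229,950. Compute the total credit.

Solar Installation Rebate: £229,950 is below the £232,900 cutoff, so the full £5,700 applies.
Health Coverage Credit: income exceeds £147,400 by £82,550, which is 56 full-or-partial £1,500 increments; reduction = 56 × £48 = £2,688, leaving £1,008.
Total: £5,700 + £1,008 = £6,708.

£6,708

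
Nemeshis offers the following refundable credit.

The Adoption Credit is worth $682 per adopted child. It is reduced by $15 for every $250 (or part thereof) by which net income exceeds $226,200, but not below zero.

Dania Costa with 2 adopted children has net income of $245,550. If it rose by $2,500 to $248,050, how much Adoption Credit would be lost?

At $245,550 — base = 2 × $682 = $1,364. income exceeds $226,200 by $19,350, which is 78 full-or-partial $250 increments; reduction = 78 × $15 = $1,170, leaving $194.
At $248,050 — base = 2 × $682 = $1,364. income exceeds $226,200 by $21,850, which is 88 full-or-partial $250 increments; reduction = 88 × $15 = $1,320, leaving $44.
Lost: $194 − $44 = $150.

$150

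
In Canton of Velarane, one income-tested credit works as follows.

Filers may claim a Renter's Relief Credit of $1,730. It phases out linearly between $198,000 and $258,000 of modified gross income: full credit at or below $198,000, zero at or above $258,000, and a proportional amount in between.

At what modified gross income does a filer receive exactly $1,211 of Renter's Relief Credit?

$216,000

$1,211 is 1,211/1,730 of the full $1,730, so 519/1,730 of the $60,000 range has been used: income = $198,000 + $60,000 × 519/1,730 = $216,000.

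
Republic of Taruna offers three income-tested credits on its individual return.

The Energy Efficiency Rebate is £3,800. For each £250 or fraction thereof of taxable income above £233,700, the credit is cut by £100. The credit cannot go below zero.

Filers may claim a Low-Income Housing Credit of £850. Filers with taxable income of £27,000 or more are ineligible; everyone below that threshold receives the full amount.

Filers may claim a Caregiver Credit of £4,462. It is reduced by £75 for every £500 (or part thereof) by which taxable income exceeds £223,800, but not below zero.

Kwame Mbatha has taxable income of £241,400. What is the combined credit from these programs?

£2,462

Energy Efficiency Rebate: income exceeds £233,700 by £7,700, which is 31 full-or-partial £250 increments; reduction = 31 × £100 = £3,100, leaving £700.
Low-Income Housing Credit: £241,400 meets or exceeds the £27,000 cutoff, so the credit is £0.
Caregiver Credit: income exceeds £223,800 by £17,600, which is 36 full-or-partial £500 increments; reduction = 36 × £75 = £2,700, leaving £1,762.
Total: £700 + £0 + £1,762 = £2,462.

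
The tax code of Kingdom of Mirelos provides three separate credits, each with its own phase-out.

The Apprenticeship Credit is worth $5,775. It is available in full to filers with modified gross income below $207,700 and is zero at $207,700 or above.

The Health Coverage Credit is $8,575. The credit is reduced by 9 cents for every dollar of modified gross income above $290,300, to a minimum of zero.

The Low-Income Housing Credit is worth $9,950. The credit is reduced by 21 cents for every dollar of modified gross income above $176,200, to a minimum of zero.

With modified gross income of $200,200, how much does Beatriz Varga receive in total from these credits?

Apprenticeship Credit: $200,200 is below the $207,700 cutoff, so the full $5,775 applies.
Health Coverage Credit: $200,200 is at or below the $290,300 threshold, so the full $8,575 applies.
Low-Income Housing Credit: 21% of the $24,000 excess over $176,200 is $5,040; credit = $9,950 − $5,040 = $4,910.
Total: $5,775 + $8,575 + $4,910 = $19,260.

$19,260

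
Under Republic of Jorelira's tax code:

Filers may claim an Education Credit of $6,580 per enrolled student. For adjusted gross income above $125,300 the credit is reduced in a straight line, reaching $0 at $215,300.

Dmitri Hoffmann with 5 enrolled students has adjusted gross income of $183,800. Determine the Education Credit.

Education Credit: base = 5 × $6,580 = $32,900. $183,800 is $58,500 into a $90,000 phase-out range, leaving 31,500/90,000 of the credit: $32,900 × 31,500/90,000 = $11,515.

$11,515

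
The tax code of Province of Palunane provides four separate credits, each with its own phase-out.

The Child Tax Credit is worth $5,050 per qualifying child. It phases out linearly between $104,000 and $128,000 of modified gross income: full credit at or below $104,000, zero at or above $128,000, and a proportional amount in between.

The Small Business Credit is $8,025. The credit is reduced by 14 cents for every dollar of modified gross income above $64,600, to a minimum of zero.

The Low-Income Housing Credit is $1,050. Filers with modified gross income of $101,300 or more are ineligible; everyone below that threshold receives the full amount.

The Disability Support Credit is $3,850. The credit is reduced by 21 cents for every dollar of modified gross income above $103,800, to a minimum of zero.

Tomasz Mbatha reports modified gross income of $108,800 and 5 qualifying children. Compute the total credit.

Child Tax Credit: base = 5 × $5,050 = $25,250. $108,800 is $4,800 into a $24,000 phase-out range, leaving 19,200/24,000 of the credit: $25,250 × 19,200/24,000 = $20,200.
Small Business Credit: 14% of the $44,200 excess over $64,600 is $6,188; credit = $8,025 − $6,188 = $1,837.
Low-Income Housing Credit: $108,800 meets or exceeds the $101,300 cutoff, so the credit is $0.
Disability Support Credit: 21% of the $5,000 excess over $103,800 is $1,050; credit = $3,850 − $1,050 = $2,800.
Total: $20,200 + $1,837 + $0 + $2,800 = $24,837.

$24,837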